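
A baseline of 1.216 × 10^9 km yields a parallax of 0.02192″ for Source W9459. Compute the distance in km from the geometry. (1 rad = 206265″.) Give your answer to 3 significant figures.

θ = 0.02192″ = 0.02192/206265 = 1.0627 × 10^-7 rad.
d = B/θ = (1.216 × 10^9) / (1.0627 × 10^-7) = 1.1443 × 10^16 km.

1.14 × 10^16 km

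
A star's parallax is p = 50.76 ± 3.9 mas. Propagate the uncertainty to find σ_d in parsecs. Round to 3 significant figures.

d = 1/p, so σ_d = σ_p / p².
σ_d = 0.00390 / (0.05076)² = 0.00390 / 0.0025766 = 1.5136 pc.

1.51 pc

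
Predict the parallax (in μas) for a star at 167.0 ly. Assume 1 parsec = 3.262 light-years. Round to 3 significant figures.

d = 167.0 ly ÷ 3.262 = 51.196 pc.
p = 1/d = 1/51.196 = 0.019533 arcsec.
= 0.019533 × 10⁶ = 19533 μas.

19500 μas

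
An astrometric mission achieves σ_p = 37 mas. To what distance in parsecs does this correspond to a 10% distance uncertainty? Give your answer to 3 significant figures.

2.70 pc

σ_d/d = σ_p/p, so the condition is σ_p/p ≤ 0.10, i.e. p ≥ σ_p/0.10.
p_min = 37/0.10 = 370 mas = 0.37 arcsec.
d_max = 1/p_min = 1/0.37 = 2.7027 pc.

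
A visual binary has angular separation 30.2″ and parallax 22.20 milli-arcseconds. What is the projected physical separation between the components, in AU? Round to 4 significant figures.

d = 1/p = 1/0.02220″ = 45.045 pc.
At distance d (pc), an angle of θ arcsec spans θ·d AU: s = 30.2 × 45.045 = 1360.4 AU.

1360 AU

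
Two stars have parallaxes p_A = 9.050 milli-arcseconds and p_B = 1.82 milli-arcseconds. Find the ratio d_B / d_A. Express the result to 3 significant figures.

Since d = 1/p, d_B/d_A = p_A/p_B.
= 9.050 / 1.82 = 4.9725.

4.97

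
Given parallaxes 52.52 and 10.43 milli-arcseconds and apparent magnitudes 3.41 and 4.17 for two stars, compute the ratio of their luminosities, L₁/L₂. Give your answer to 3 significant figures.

d₁ = 1/p₁ = 1/0.05252″ = 19.04 pc; d₂ = 1/p₂ = 1/0.01043″ = 95.877 pc.
M₁ = m₁ − 5 log₁₀ d₁ + 5 = 3.41 − 6.3983 + 5 = 2.0117.
M₂ = 4.17 − 9.9086 + 5 = -0.7386.
L₁/L₂ = 10^(0.4(M₂ − M₁)) = 10^(0.4 × (-2.7503)) = 10^(-1.10012) = 0.079411.

L₁/L₂ = 0.0794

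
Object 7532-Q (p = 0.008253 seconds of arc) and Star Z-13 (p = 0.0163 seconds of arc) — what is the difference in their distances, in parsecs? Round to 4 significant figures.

d_A = 1/0.008253″ = 121.17 pc; d_B = 1/0.01630″ = 61.35 pc.
|d_B − d_A| = |61.35 − 121.17| = 59.82 pc.

59.82 pc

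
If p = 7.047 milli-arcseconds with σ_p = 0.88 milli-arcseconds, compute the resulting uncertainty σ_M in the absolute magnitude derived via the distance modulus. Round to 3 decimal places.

M = m − 5 log₁₀ d + 5 = m + 5 log₁₀ p + 5, so ∂M/∂p = 5/(p ln 10).
σ_M = (5/ln 10) · (σ_p/p) = 2.1715 × 0.88/7.047 = 2.1715 × 0.12488 = 0.27118.

σ_M = 0.271 mag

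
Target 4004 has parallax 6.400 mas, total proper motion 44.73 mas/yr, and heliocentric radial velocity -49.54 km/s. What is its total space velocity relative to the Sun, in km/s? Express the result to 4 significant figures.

59.60 km/s

d = 1/p = 1/0.006400″ = 156.25 pc.
μ = 44.73 mas/yr = 0.04473 ″/yr.
v_t = 4.740 μ d = 4.740 × 0.04473 × 156.25 = 33.128 km/s.
v = √(v_r² + v_t²) = √((-49.54)² + 33.128²) = √3551.68 = 59.596 km/s.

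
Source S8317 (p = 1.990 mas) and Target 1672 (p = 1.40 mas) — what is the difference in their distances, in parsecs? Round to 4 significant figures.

211.8 pc

d_A = 1/0.001990″ = 502.51 pc; d_B = 1/0.001400″ = 714.29 pc.
|d_B − d_A| = |714.29 − 502.51| = 211.78 pc.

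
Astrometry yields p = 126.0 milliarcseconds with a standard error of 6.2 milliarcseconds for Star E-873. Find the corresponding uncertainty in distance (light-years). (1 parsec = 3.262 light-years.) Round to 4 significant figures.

d = 1/p, so σ_d = σ_p / p².
σ_d = 0.00620 / (0.1260)² = 0.00620 / 0.015876 = 0.39053 pc = 0.39053 × 3.262 ly = 1.2739 ly.

1.274 ly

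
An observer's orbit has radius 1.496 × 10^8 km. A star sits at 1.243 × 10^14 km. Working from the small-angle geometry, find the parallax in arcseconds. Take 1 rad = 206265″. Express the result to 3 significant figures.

0.248 arcsec

θ ≈ B/d = (1.496 × 10^8) / (1.243 × 10^14) = 1.2035 × 10^-6 rad.
In arcseconds: 1.2035 × 10^-6 × 206265 = 0.24824″.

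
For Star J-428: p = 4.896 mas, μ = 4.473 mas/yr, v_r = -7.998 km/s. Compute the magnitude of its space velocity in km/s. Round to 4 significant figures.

d = 1/p = 1/0.004896″ = 204.25 pc.
μ = 4.473 mas/yr = 0.004473 ″/yr.
v_t = 4.740 μ d = 4.740 × 0.004473 × 204.25 = 4.3305 km/s.
v = √(v_r² + v_t²) = √((-7.998)² + 4.3305²) = √82.7212 = 9.0951 km/s.

9.095 km/s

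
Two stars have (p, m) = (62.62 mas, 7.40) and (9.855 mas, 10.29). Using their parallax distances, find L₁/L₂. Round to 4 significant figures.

L₁/L₂ = 0.3547

d₁ = 1/p₁ = 1/0.06262″ = 15.969 pc; d₂ = 1/p₂ = 1/0.009855″ = 101.47 pc.
M₁ = m₁ − 5 log₁₀ d₁ + 5 = 7.40 − 6.0164 + 5 = 6.3836.
M₂ = 10.29 − 10.0317 + 5 = 5.2583.
L₁/L₂ = 10^(0.4(M₂ − M₁)) = 10^(0.4 × (-1.1253)) = 10^(-0.45012) = 0.35472.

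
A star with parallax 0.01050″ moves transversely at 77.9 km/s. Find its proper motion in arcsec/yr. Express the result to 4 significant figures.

0.1726 arcsec/yr

d = 1/p = 1/0.01050″ = 95.238 pc.
μ = v_t / (4.74 d) = 77.9 / (4.74 × 95.238) = 77.9 / 451.43 = 0.17256 ″/yr.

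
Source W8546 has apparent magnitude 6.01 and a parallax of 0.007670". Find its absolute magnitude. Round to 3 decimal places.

d = 1/p = 1/0.007670″ = 130.38 pc.
m − M = 5 log₁₀(130.38) − 5 = 10.5761 − 5 = 5.5761.
M = m − (m − M) = 6.01 − 5.5761 = 0.434.

M = 0.434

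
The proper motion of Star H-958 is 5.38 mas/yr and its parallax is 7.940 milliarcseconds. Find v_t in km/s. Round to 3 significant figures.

d = 1/p = 1/0.007940″ = 125.94 pc.
μ = 5.38 mas/yr = 0.00538 ″/yr.
v_t = 4.74 × μ × d = 4.74 × 0.00538 × 125.94 = 3.2116 km/s.

3.21 km/s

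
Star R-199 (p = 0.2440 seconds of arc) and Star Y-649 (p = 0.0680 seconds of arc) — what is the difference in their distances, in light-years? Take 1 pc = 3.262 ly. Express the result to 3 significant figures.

d_A = 1/0.2440″ = 4.0984 pc; d_B = 1/0.06800″ = 14.706 pc.
|d_B − d_A| = |14.706 − 4.0984| = 10.608 pc = 10.608 × 3.262 ly = 34.603 ly.

34.6 ly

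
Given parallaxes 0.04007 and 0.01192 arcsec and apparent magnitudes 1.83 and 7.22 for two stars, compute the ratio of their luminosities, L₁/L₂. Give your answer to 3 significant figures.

d₁ = 1/p₁ = 1/0.04007″ = 24.956 pc; d₂ = 1/p₂ = 1/0.01192″ = 83.893 pc.
M₁ = m₁ − 5 log₁₀ d₁ + 5 = 1.83 − 6.9859 + 5 = -0.1559.
M₂ = 7.22 − 9.6186 + 5 = 2.6014.
L₁/L₂ = 10^(0.4(M₂ − M₁)) = 10^(0.4 × 2.7573) = 10^1.10292 = 12.674.

L₁/L₂ = 12.7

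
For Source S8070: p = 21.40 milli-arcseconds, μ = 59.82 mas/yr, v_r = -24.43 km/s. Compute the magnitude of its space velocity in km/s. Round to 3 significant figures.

27.8 km/s

d = 1/p = 1/0.02140″ = 46.729 pc.
μ = 59.82 mas/yr = 0.05982 ″/yr.
v_t = 4.740 μ d = 4.740 × 0.05982 × 46.729 = 13.25 km/s.
v = √(v_r² + v_t²) = √((-24.43)² + 13.25²) = √772.387 = 27.792 km/s.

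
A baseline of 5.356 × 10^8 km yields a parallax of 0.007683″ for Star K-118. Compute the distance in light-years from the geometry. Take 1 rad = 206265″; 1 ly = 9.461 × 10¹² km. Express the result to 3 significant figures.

1520 ly

θ = 0.007683″ = 0.007683/206265 = 3.7248 × 10^-8 rad.
d = B/θ = (5.356 × 10^8) / (3.7248 × 10^-8) = 1.4379 × 10^16 km = (1.4379 × 10^16) / (9.461 × 10^12) ly = 1519.8 ly.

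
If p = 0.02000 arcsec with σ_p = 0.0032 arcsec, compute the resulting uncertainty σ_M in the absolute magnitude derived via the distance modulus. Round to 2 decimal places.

M = m − 5 log₁₀ d + 5 = m + 5 log₁₀ p + 5, so ∂M/∂p = 5/(p ln 10).
σ_M = (5/ln 10) · (σ_p/p) = 2.1715 × 0.0032/0.02000 = 2.1715 × 0.16 = 0.34744.

σ_M = 0.35 mag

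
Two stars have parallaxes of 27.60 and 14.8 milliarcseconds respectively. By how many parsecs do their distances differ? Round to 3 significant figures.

31.3 pc

d_A = 1/0.02760″ = 36.232 pc; d_B = 1/0.01480″ = 67.568 pc.
|d_B − d_A| = |67.568 − 36.232| = 31.336 pc.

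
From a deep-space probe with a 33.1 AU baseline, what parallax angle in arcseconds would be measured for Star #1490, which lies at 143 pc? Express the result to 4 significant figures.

p (arcsec) = B (AU) / d (pc).
p = 33.1 / 143 = 0.23147 arcsec.

0.2315 arcsec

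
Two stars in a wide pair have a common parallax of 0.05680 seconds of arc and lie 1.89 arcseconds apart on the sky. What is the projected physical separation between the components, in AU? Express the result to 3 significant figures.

d = 1/p = 1/0.05680″ = 17.606 pc.
At distance d (pc), an angle of θ arcsec spans θ·d AU: s = 1.89 × 17.606 = 33.275 AU.

33.3 AU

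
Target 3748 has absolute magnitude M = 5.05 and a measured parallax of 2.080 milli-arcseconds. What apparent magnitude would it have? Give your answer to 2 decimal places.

m = 13.46

d = 1/p = 1/0.002080″ = 480.77 pc.
m − M = 5 log₁₀ d − 5 = 5 log₁₀(480.77) − 5 = 13.4097 − 5 = 8.4097.
m = M + (m − M) = 5.05 + 8.4097 = 13.46.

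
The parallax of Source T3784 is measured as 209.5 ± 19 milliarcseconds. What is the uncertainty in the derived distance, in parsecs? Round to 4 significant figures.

d = 1/p, so σ_d = σ_p / p².
σ_d = 0.0190 / (0.2095)² = 0.0190 / 0.04389 = 0.4329 pc.

0.4329 pc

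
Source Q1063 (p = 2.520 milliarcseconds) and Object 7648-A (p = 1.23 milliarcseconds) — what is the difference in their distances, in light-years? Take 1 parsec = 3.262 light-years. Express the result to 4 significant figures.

d_A = 1/0.002520″ = 396.83 pc; d_B = 1/0.001230″ = 813.01 pc.
|d_B − d_A| = |813.01 − 396.83| = 416.18 pc = 416.18 × 3.262 ly = 1357.6 ly.

1358 ly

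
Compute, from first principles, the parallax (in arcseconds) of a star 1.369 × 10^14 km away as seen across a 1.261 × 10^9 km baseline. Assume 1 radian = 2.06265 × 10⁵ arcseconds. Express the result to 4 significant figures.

θ ≈ B/d = (1.261 × 10^9) / (1.369 × 10^14) = 9.2111 × 10^-6 rad.
In arcseconds: 9.2111 × 10^-6 × 206265 = 1.8999″.

1.900 arcsec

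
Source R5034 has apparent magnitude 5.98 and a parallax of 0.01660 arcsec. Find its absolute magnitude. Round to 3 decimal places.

M = 2.081

d = 1/p = 1/0.01660″ = 60.241 pc.
m − M = 5 log₁₀(60.241) − 5 = 8.8995 − 5 = 3.8995.
M = m − (m − M) = 5.98 − 3.8995 = 2.081.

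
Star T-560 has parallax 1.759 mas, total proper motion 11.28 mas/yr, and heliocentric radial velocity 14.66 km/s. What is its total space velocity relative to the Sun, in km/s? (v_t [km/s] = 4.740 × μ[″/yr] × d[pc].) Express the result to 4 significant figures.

d = 1/p = 1/0.001759″ = 568.5 pc.
μ = 11.28 mas/yr = 0.01128 ″/yr.
v_t = 4.740 μ d = 4.740 × 0.01128 × 568.5 = 30.396 km/s.
v = √(v_r² + v_t²) = √(14.66² + 30.396²) = √1138.83 = 33.747 km/s.

33.75 km/s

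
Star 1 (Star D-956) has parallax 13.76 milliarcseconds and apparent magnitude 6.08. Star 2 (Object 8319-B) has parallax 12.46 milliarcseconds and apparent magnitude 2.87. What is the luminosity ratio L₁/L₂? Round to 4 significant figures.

d₁ = 1/p₁ = 1/0.01376″ = 72.674 pc; d₂ = 1/p₂ = 1/0.01246″ = 80.257 pc.
M₁ = m₁ − 5 log₁₀ d₁ + 5 = 6.08 − 9.3069 + 5 = 1.7731.
M₂ = 2.87 − 9.5224 + 5 = -1.6524.
L₁/L₂ = 10^(0.4(M₂ − M₁)) = 10^(0.4 × (-3.4255)) = 10^(-1.37020) = 0.042638.

L₁/L₂ = 0.04264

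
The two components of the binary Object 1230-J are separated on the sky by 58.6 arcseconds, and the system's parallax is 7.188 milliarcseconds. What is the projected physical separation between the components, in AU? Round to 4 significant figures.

8152 AU

d = 1/p = 1/0.007188″ = 139.12 pc.
At distance d (pc), an angle of θ arcsec spans θ·d AU: s = 58.6 × 139.12 = 8152.4 AU.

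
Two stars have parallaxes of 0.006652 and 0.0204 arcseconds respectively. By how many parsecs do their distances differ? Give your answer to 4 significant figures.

101.3 pc

d_A = 1/0.006652″ = 150.33 pc; d_B = 1/0.02040″ = 49.02 pc.
|d_B − d_A| = |49.02 − 150.33| = 101.31 pc.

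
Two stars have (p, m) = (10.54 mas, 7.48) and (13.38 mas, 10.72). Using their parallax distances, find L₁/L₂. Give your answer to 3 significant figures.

L₁/L₂ = 31.9

d₁ = 1/p₁ = 1/0.01054″ = 94.877 pc; d₂ = 1/p₂ = 1/0.01338″ = 74.738 pc.
M₁ = m₁ − 5 log₁₀ d₁ + 5 = 7.48 − 9.8858 + 5 = 2.5942.
M₂ = 10.72 − 9.3677 + 5 = 6.3523.
L₁/L₂ = 10^(0.4(M₂ − M₁)) = 10^(0.4 × 3.7581) = 10^1.50324 = 31.86.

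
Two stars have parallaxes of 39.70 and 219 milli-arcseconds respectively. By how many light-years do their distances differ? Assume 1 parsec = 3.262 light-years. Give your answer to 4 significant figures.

67.27 ly

d_A = 1/0.03970″ = 25.189 pc; d_B = 1/0.2190″ = 4.5662 pc.
|d_B − d_A| = |4.5662 − 25.189| = 20.623 pc = 20.623 × 3.262 ly = 67.272 ly.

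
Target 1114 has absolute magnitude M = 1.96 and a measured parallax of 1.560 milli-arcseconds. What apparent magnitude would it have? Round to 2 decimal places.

d = 1/p = 1/0.001560″ = 641.03 pc.
m − M = 5 log₁₀ d − 5 = 5 log₁₀(641.03) − 5 = 14.0344 − 5 = 9.0344.
m = M + (m − M) = 1.96 + 9.0344 = 10.99.

m = 10.99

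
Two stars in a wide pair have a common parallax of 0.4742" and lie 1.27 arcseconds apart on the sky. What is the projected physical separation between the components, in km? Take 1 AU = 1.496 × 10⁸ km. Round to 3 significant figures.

d = 1/p = 1/0.4742″ = 2.1088 pc.
At distance d (pc), an angle of θ arcsec spans θ·d AU: s = 1.27 × 2.1088 = 2.6782 AU.
= 2.6782 × 1.496 × 10⁸ km = 4.0066 × 10^8 km.

4.01 × 10^8 km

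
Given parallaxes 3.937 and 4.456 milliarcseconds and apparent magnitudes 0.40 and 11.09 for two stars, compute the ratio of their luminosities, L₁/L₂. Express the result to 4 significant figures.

L₁/L₂ = 24190

d₁ = 1/p₁ = 1/0.003937″ = 254 pc; d₂ = 1/p₂ = 1/0.004456″ = 224.42 pc.
M₁ = m₁ − 5 log₁₀ d₁ + 5 = 0.40 − 12.0242 + 5 = -6.6242.
M₂ = 11.09 − 11.7553 + 5 = 4.3347.
L₁/L₂ = 10^(0.4(M₂ − M₁)) = 10^(0.4 × 10.9589) = 10^4.38356 = 24186.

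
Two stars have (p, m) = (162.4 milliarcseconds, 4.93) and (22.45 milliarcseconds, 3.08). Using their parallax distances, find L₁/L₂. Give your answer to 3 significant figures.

d₁ = 1/p₁ = 1/0.1624″ = 6.1576 pc; d₂ = 1/p₂ = 1/0.02245″ = 44.543 pc.
M₁ = m₁ − 5 log₁₀ d₁ + 5 = 4.93 − 3.9471 + 5 = 5.9829.
M₂ = 3.08 − 8.2439 + 5 = -0.1639.
L₁/L₂ = 10^(0.4(M₂ − M₁)) = 10^(0.4 × (-6.1468)) = 10^(-2.45872) = 0.0034776.

L₁/L₂ = 0.00348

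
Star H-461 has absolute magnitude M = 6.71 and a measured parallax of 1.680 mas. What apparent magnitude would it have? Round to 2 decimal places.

d = 1/p = 1/0.001680″ = 595.24 pc.
m − M = 5 log₁₀ d − 5 = 5 log₁₀(595.24) − 5 = 13.8735 − 5 = 8.8735.
m = M + (m − M) = 6.71 + 8.8735 = 15.58.

m = 15.58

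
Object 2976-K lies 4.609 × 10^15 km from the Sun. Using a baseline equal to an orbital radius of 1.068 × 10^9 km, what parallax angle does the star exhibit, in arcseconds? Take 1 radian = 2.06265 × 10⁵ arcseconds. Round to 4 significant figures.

θ ≈ B/d = (1.068 × 10^9) / (4.609 × 10^15) = 2.3172 × 10^-7 rad.
In arcseconds: 2.3172 × 10^-7 × 206265 = 0.047796″.

0.04780 arcsec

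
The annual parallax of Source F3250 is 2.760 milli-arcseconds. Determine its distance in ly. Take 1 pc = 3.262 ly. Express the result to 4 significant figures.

p = 2.760 milli-arcseconds = 0.002760 arcsec.
d = 1/p = 1/0.002760 = 362.32 pc.
In light-years: 362.32 × 3.262 = 1181.9 ly.

1182 ly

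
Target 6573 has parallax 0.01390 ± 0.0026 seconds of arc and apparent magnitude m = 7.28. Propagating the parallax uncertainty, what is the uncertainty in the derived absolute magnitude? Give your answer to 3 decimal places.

σ_M = 0.406 mag

M = m − 5 log₁₀ d + 5 = m + 5 log₁₀ p + 5, so ∂M/∂p = 5/(p ln 10).
σ_M = (5/ln 10) · (σ_p/p) = 2.1715 × 0.0026/0.01390 = 2.1715 × 0.18705 = 0.40618.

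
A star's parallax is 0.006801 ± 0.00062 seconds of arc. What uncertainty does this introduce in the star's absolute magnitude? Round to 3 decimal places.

M = m − 5 log₁₀ d + 5 = m + 5 log₁₀ p + 5, so ∂M/∂p = 5/(p ln 10).
σ_M = (5/ln 10) · (σ_p/p) = 2.1715 × 0.00062/0.006801 = 2.1715 × 0.091163 = 0.19796.

σ_M = 0.198 mag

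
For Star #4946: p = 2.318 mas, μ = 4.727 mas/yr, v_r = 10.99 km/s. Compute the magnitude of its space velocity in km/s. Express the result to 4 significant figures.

14.64 km/s

d = 1/p = 1/0.002318″ = 431.41 pc.
μ = 4.727 mas/yr = 0.004727 ″/yr.
v_t = 4.740 μ d = 4.740 × 0.004727 × 431.41 = 9.6662 km/s.
v = √(v_r² + v_t²) = √(10.99² + 9.6662²) = √214.216 = 14.636 km/s.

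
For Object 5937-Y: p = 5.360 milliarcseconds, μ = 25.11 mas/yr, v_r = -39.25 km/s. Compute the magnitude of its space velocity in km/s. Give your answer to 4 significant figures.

45.10 km/s

d = 1/p = 1/0.005360″ = 186.57 pc.
μ = 25.11 mas/yr = 0.02511 ″/yr.
v_t = 4.740 μ d = 4.740 × 0.02511 × 186.57 = 22.206 km/s.
v = √(v_r² + v_t²) = √((-39.25)² + 22.206²) = √2033.67 = 45.096 km/s.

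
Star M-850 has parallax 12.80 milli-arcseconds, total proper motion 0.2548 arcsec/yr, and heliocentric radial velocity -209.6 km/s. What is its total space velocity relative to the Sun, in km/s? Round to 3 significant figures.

230 km/s

d = 1/p = 1/0.01280″ = 78.125 pc.
v_t = 4.740 μ d = 4.740 × 0.2548 × 78.125 = 94.356 km/s.
v = √(v_r² + v_t²) = √((-209.6)² + 94.356²) = √52835.2 = 229.86 km/s.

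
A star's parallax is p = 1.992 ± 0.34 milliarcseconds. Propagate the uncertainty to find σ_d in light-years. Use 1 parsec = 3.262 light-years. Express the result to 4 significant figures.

279.5 ly

d = 1/p, so σ_d = σ_p / p².
σ_d = 0.000340 / (0.001992)² = 0.000340 / 0.0000039681 = 85.683 pc = 85.683 × 3.262 ly = 279.5 ly.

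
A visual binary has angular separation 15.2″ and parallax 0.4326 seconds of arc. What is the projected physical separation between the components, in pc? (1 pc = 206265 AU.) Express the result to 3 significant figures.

0.000170 pc

d = 1/p = 1/0.4326″ = 2.3116 pc.
At distance d (pc), an angle of θ arcsec spans θ·d AU: s = 15.2 × 2.3116 = 35.136 AU.
= 35.136 / 206265 = 0.00017034 pc.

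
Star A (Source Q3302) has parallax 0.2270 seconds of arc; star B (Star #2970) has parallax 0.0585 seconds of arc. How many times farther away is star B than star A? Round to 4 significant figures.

Since d = 1/p, d_B/d_A = p_A/p_B.
= 0.2270 / 0.0585 = 3.8803.

3.880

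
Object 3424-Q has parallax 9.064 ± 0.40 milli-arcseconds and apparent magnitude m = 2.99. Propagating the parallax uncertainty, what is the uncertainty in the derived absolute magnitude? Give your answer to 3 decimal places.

M = m − 5 log₁₀ d + 5 = m + 5 log₁₀ p + 5, so ∂M/∂p = 5/(p ln 10).
σ_M = (5/ln 10) · (σ_p/p) = 2.1715 × 0.40/9.064 = 2.1715 × 0.044131 = 0.09583.

σ_M = 0.096 mag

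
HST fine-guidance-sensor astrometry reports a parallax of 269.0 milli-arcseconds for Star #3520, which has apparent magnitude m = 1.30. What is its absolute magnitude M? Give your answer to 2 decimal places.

M = 3.45

d = 1/p = 1/0.2690″ = 3.7175 pc.
m − M = 5 log₁₀(3.7175) − 5 = 2.8513 − 5 = -2.1487.
M = m − (m − M) = 1.30 − (-2.1487) = 3.45.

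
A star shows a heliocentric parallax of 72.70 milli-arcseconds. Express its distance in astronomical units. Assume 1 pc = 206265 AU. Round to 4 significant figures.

p = 72.70 milli-arcseconds = 0.07270 arcsec.
d = 1/p = 1/0.07270 = 13.755 pc.
In AU: 13.755 × 206265 = 2.8372 × 10^6 AU.

2.837 × 10^6 AU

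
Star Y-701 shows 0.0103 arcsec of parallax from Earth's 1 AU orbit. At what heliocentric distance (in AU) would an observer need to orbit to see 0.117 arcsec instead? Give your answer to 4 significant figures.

11.36 AU

Parallax scales linearly with baseline: p ∝ B, so B = p_target / p_Earth × 1 AU.
B = 0.117 / 0.0103 = 11.359 AU.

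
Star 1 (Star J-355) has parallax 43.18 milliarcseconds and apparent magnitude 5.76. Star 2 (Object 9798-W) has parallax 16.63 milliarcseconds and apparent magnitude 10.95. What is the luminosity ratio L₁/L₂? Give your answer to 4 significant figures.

d₁ = 1/p₁ = 1/0.04318″ = 23.159 pc; d₂ = 1/p₂ = 1/0.01663″ = 60.132 pc.
M₁ = m₁ − 5 log₁₀ d₁ + 5 = 5.76 − 6.8236 + 5 = 3.9364.
M₂ = 10.95 − 8.8955 + 5 = 7.0545.
L₁/L₂ = 10^(0.4(M₂ − M₁)) = 10^(0.4 × 3.1181) = 10^1.24724 = 17.67.

L₁/L₂ = 17.67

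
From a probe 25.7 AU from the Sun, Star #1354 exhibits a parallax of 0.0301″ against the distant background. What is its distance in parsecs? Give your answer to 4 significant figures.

With baseline B (in AU) and parallax p (in arcsec), d = B/p parsecs.
d = 25.7 / 0.0301 = 853.82 pc.

853.8 pc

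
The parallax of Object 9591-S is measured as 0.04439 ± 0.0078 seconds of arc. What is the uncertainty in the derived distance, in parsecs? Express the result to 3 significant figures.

3.96 pc

d = 1/p, so σ_d = σ_p / p².
σ_d = 0.00780 / (0.04439)² = 0.00780 / 0.0019705 = 3.9584 pc.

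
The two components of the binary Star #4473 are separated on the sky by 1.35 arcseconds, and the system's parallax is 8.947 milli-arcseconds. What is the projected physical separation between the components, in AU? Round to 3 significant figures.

151 AU

d = 1/p = 1/0.008947″ = 111.77 pc.
At distance d (pc), an angle of θ arcsec spans θ·d AU: s = 1.35 × 111.77 = 150.89 AU.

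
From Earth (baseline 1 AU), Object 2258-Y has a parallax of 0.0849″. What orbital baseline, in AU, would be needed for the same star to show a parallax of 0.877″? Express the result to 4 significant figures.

Parallax scales linearly with baseline: p ∝ B, so B = p_target / p_Earth × 1 AU.
B = 0.877 / 0.0849 = 10.33 AU.

10.33 AU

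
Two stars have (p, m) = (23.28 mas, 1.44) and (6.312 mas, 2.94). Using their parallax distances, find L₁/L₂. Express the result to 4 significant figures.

d₁ = 1/p₁ = 1/0.02328″ = 42.955 pc; d₂ = 1/p₂ = 1/0.006312″ = 158.43 pc.
M₁ = m₁ − 5 log₁₀ d₁ + 5 = 1.44 − 8.1651 + 5 = -1.7251.
M₂ = 2.94 − 10.9992 + 5 = -3.0592.
L₁/L₂ = 10^(0.4(M₂ − M₁)) = 10^(0.4 × (-1.3341)) = 10^(-0.53364) = 0.29266.

L₁/L₂ = 0.2927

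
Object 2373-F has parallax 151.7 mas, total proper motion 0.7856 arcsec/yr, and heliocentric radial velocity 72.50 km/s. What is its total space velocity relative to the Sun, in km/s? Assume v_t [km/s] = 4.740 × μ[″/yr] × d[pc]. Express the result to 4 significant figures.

76.54 km/s

d = 1/p = 1/0.1517″ = 6.592 pc.
v_t = 4.740 μ d = 4.740 × 0.7856 × 6.592 = 24.547 km/s.
v = √(v_r² + v_t²) = √(72.50² + 24.547²) = √5858.81 = 76.543 km/s.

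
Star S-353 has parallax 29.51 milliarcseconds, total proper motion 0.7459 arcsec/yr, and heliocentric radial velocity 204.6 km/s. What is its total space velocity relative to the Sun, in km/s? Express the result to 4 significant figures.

d = 1/p = 1/0.02951″ = 33.887 pc.
v_t = 4.740 μ d = 4.740 × 0.7459 × 33.887 = 119.81 km/s.
v = √(v_r² + v_t²) = √(204.6² + 119.81²) = √56215.6 = 237.1 km/s.

237.1 km/s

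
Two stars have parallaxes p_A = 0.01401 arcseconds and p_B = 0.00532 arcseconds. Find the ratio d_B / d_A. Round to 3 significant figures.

Since d = 1/p, d_B/d_A = p_A/p_B.
= 0.01401 / 0.00532 = 2.6335.

2.63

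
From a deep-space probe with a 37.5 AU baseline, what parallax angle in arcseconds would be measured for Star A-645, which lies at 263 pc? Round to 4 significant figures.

p (arcsec) = B (AU) / d (pc).
p = 37.5 / 263 = 0.14259 arcsec.

0.1426 arcsec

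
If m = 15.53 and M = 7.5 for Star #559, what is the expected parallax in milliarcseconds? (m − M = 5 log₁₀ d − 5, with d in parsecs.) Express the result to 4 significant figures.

2.477 mas

m − M = 15.53 − 7.5 = 8.03.
d = 10^((m−M)/5 + 1) = 10^2.606 = 403.65 pc.
p = 1/d = 1/403.65 = 0.0024774 arcsec = 2.4774 mas.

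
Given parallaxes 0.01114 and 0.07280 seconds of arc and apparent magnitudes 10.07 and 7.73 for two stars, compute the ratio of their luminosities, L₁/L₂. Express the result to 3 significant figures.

d₁ = 1/p₁ = 1/0.01114″ = 89.767 pc; d₂ = 1/p₂ = 1/0.07280″ = 13.736 pc.
M₁ = m₁ − 5 log₁₀ d₁ + 5 = 10.07 − 9.7656 + 5 = 5.3044.
M₂ = 7.73 − 5.6893 + 5 = 7.0407.
L₁/L₂ = 10^(0.4(M₂ − M₁)) = 10^(0.4 × 1.7363) = 10^0.69452 = 4.949.

L₁/L₂ = 4.95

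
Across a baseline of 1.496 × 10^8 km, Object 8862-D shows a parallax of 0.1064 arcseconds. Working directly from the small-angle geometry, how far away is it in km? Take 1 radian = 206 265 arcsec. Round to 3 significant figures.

θ = 0.1064″ = 0.1064/206265 = 5.1584 × 10^-7 rad.
d = B/θ = (1.496 × 10^8) / (5.1584 × 10^-7) = 2.9001 × 10^14 km.

2.90 × 10^14 km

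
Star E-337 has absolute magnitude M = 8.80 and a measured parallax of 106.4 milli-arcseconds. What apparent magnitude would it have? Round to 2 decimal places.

d = 1/p = 1/0.1064″ = 9.3985 pc.
m − M = 5 log₁₀ d − 5 = 5 log₁₀(9.3985) − 5 = 4.8653 − 5 = -0.1347.
m = M + (m − M) = 8.80 + (-0.1347) = 8.67.

m = 8.67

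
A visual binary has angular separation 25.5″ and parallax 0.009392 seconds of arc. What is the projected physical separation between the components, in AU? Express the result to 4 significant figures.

2715 AU

d = 1/p = 1/0.009392″ = 106.47 pc.
At distance d (pc), an angle of θ arcsec spans θ·d AU: s = 25.5 × 106.47 = 2715 AU.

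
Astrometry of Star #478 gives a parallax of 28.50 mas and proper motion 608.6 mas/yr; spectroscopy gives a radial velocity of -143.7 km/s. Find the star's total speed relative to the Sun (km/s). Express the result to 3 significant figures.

176 km/s

d = 1/p = 1/0.02850″ = 35.088 pc.
μ = 608.6 mas/yr = 0.6086 ″/yr.
v_t = 4.740 μ d = 4.740 × 0.6086 × 35.088 = 101.22 km/s.
v = √(v_r² + v_t²) = √((-143.7)² + 101.22²) = √30895.2 = 175.77 km/s.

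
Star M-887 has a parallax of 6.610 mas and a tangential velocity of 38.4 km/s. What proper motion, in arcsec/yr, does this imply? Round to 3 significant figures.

d = 1/p = 1/0.006610″ = 151.29 pc.
μ = v_t / (4.74 d) = 38.4 / (4.74 × 151.29) = 38.4 / 717.11 = 0.053548 ″/yr.

0.0535 arcsec/yr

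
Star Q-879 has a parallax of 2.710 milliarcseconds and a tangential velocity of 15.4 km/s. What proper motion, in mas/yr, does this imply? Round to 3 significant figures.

d = 1/p = 1/0.002710″ = 369 pc.
μ = v_t / (4.74 d) = 15.4 / (4.74 × 369) = 15.4 / 1749.1 = 0.0088045 ″/yr = 8.8045 mas/yr.

8.80 mas/yr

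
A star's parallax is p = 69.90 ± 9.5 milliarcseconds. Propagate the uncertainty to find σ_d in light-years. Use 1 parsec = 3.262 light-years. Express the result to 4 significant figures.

6.342 ly

d = 1/p, so σ_d = σ_p / p².
σ_d = 0.00950 / (0.06990)² = 0.00950 / 0.004886 = 1.9443 pc = 1.9443 × 3.262 ly = 6.3423 ly.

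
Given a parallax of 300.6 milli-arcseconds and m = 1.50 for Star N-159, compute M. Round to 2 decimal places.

d = 1/p = 1/0.3006″ = 3.3267 pc.
m − M = 5 log₁₀(3.3267) − 5 = 2.6101 − 5 = -2.3899.
M = m − (m − M) = 1.50 − (-2.3899) = 3.89.

M = 3.89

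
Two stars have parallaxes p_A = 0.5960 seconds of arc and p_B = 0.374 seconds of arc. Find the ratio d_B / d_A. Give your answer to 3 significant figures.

Since d = 1/p, d_B/d_A = p_A/p_B.
= 0.5960 / 0.374 = 1.5936.

1.59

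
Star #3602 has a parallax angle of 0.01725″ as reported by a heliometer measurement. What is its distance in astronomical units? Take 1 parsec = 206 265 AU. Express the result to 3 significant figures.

1.20 × 10^7 AU

d = 1/p = 1/0.01725 = 57.971 pc.
In AU: 57.971 × 206265 = 1.1957 × 10^7 AU.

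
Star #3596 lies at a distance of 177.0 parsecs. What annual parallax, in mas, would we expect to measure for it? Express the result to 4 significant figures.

5.650 mas

p = 1/d = 1/177 = 0.0056497 arcsec.
= 0.0056497 × 1000 = 5.6497 mas.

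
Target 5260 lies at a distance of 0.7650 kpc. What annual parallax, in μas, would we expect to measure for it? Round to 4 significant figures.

1307 μas

d = 0.7650 kpc = 765 pc.
p = 1/d = 1/765 = 0.0013072 arcsec.
= 0.0013072 × 10⁶ = 1307.2 μas.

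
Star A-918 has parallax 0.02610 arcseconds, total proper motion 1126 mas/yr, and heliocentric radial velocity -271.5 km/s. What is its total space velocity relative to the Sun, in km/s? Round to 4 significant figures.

339.9 km/s

d = 1/p = 1/0.02610″ = 38.314 pc.
μ = 1126 mas/yr = 1.126 ″/yr.
v_t = 4.740 μ d = 4.740 × 1.126 × 38.314 = 204.49 km/s.
v = √(v_r² + v_t²) = √((-271.5)² + 204.49²) = √115528 = 339.89 km/s.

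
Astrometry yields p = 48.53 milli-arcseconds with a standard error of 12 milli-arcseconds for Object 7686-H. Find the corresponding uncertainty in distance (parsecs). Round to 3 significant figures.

d = 1/p, so σ_d = σ_p / p².
σ_d = 0.0120 / (0.04853)² = 0.0120 / 0.0023552 = 5.0951 pc.

5.10 pc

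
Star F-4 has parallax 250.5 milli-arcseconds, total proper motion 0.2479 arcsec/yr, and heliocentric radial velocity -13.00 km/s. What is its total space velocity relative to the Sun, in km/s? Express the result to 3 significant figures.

d = 1/p = 1/0.2505″ = 3.992 pc.
v_t = 4.740 μ d = 4.740 × 0.2479 × 3.992 = 4.6908 km/s.
v = √(v_r² + v_t²) = √((-13.00)² + 4.6908²) = √191.004 = 13.82 km/s.

13.8 km/s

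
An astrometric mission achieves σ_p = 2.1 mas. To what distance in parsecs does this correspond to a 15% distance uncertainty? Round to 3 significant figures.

71.4 pc

σ_d/d = σ_p/p, so the condition is σ_p/p ≤ 0.15, i.e. p ≥ σ_p/0.15.
p_min = 2.1/0.15 = 14 mas = 0.014 arcsec.
d_max = 1/p_min = 1/0.014 = 71.429 pc.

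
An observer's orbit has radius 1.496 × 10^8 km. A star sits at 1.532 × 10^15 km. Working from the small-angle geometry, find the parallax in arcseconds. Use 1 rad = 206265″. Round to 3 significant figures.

0.0201 arcsec

θ ≈ B/d = (1.496 × 10^8) / (1.532 × 10^15) = 9.7650 × 10^-8 rad.
In arcseconds: 9.7650 × 10^-8 × 206265 = 0.020142″.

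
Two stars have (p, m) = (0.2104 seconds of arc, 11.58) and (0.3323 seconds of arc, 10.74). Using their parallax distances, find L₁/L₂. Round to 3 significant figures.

L₁/L₂ = 1.15

d₁ = 1/p₁ = 1/0.2104″ = 4.7529 pc; d₂ = 1/p₂ = 1/0.3323″ = 3.0093 pc.
M₁ = m₁ − 5 log₁₀ d₁ + 5 = 11.58 − 3.3848 + 5 = 13.1952.
M₂ = 10.74 − 2.3923 + 5 = 13.3477.
L₁/L₂ = 10^(0.4(M₂ − M₁)) = 10^(0.4 × 0.1525) = 10^0.06100 = 1.1508.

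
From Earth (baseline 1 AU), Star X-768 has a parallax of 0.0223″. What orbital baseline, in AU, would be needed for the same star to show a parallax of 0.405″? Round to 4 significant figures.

18.16 AU

Parallax scales linearly with baseline: p ∝ B, so B = p_target / p_Earth × 1 AU.
B = 0.405 / 0.0223 = 18.161 AU.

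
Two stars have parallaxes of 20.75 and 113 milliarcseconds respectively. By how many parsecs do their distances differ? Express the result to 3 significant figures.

39.3 pc

d_A = 1/0.02075″ = 48.193 pc; d_B = 1/0.1130″ = 8.8496 pc.
|d_B − d_A| = |8.8496 − 48.193| = 39.343 pc.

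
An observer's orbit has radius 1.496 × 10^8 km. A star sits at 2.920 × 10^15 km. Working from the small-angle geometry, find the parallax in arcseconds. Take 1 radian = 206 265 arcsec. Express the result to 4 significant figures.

θ ≈ B/d = (1.496 × 10^8) / (2.920 × 10^15) = 5.1233 × 10^-8 rad.
In arcseconds: 5.1233 × 10^-8 × 206265 = 0.010568″.

0.01057 arcsec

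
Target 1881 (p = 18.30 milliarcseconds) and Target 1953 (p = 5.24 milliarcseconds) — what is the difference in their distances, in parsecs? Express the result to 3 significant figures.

d_A = 1/0.01830″ = 54.645 pc; d_B = 1/0.005240″ = 190.84 pc.
|d_B − d_A| = |190.84 − 54.645| = 136.2 pc.

136 pc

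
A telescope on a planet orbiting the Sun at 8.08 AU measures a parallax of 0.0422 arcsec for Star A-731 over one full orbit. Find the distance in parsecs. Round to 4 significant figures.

With baseline B (in AU) and parallax p (in arcsec), d = B/p parsecs.
d = 8.08 / 0.0422 = 191.47 pc.

191.5 pc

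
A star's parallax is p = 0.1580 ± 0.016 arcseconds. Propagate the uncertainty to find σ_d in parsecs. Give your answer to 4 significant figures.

0.6409 pc

d = 1/p, so σ_d = σ_p / p².
σ_d = 0.0160 / (0.1580)² = 0.0160 / 0.024964 = 0.64092 pc.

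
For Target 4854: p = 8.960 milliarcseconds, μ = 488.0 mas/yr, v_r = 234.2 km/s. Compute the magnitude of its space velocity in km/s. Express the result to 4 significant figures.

d = 1/p = 1/0.008960″ = 111.61 pc.
μ = 488.0 mas/yr = 0.4880 ″/yr.
v_t = 4.740 μ d = 4.740 × 0.4880 × 111.61 = 258.17 km/s.
v = √(v_r² + v_t²) = √(234.2² + 258.17²) = √121501 = 348.57 km/s.

348.6 km/s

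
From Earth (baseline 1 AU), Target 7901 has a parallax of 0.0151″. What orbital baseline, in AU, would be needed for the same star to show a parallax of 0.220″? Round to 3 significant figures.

14.6 AU

Parallax scales linearly with baseline: p ∝ B, so B = p_target / p_Earth × 1 AU.
B = 0.220 / 0.0151 = 14.57 AU.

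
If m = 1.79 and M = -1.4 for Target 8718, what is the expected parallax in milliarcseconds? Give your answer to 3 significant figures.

23.0 mas

m − M = 1.79 − (-1.4) = 3.19.
d = 10^((m−M)/5 + 1) = 10^1.638 = 43.451 pc.
p = 1/d = 1/43.451 = 0.023014 arcsec = 23.014 mas.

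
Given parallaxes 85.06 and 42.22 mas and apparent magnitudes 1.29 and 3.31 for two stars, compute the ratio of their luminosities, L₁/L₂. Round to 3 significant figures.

L₁/L₂ = 1.58

d₁ = 1/p₁ = 1/0.08506″ = 11.756 pc; d₂ = 1/p₂ = 1/0.04222″ = 23.685 pc.
M₁ = m₁ − 5 log₁₀ d₁ + 5 = 1.29 − 5.3513 + 5 = 0.9387.
M₂ = 3.31 − 6.8724 + 5 = 1.4376.
L₁/L₂ = 10^(0.4(M₂ − M₁)) = 10^(0.4 × 0.4989) = 10^0.19956 = 1.5833.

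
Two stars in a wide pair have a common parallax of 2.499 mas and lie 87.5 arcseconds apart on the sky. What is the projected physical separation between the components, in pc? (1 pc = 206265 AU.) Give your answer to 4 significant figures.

d = 1/p = 1/0.002499″ = 400.16 pc.
At distance d (pc), an angle of θ arcsec spans θ·d AU: s = 87.5 × 400.16 = 35014 AU.
= 35014 / 206265 = 0.16975 pc.

0.1698 pc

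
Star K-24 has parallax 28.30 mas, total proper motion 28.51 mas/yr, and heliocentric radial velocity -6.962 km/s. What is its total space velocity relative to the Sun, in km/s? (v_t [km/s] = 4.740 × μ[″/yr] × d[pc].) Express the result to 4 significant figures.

8.442 km/s

d = 1/p = 1/0.02830″ = 35.336 pc.
μ = 28.51 mas/yr = 0.02851 ″/yr.
v_t = 4.740 μ d = 4.740 × 0.02851 × 35.336 = 4.7752 km/s.
v = √(v_r² + v_t²) = √((-6.962)² + 4.7752²) = √71.272 = 8.4423 km/s.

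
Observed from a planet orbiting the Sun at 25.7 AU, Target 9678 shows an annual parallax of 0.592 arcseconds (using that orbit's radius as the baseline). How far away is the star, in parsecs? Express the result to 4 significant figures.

With baseline B (in AU) and parallax p (in arcsec), d = B/p parsecs.
d = 25.7 / 0.592 = 43.412 pc.

43.41 pc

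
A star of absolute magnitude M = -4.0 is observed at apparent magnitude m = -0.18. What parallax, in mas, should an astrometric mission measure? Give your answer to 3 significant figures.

m − M = -0.18 − (-4.0) = 3.82.
d = 10^((m−M)/5 + 1) = 10^1.764 = 58.076 pc.
p = 1/d = 1/58.076 = 0.017219 arcsec = 17.219 mas.

17.2 mas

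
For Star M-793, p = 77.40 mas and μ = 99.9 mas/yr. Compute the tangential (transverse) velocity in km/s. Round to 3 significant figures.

d = 1/p = 1/0.07740″ = 12.92 pc.
μ = 99.9 mas/yr = 0.0999 ″/yr.
v_t = 4.74 × μ × d = 4.74 × 0.0999 × 12.92 = 6.118 km/s.

6.12 km/s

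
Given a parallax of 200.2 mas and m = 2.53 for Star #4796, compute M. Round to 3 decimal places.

M = 4.037

d = 1/p = 1/0.2002″ = 4.995 pc.
m − M = 5 log₁₀(4.995) − 5 = 3.4927 − 5 = -1.5073.
M = m − (m − M) = 2.53 − (-1.5073) = 4.037.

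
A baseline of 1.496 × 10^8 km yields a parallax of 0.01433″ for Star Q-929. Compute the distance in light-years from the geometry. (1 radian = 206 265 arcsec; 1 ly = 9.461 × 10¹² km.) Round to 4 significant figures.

227.6 ly

θ = 0.01433″ = 0.01433/206265 = 6.9474 × 10^-8 rad.
d = B/θ = (1.496 × 10^8) / (6.9474 × 10^-8) = 2.1533 × 10^15 km = (2.1533 × 10^15) / (9.461 × 10^12) ly = 227.6 ly.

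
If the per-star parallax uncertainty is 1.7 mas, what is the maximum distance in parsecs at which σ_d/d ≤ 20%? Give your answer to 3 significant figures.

118 pc

σ_d/d = σ_p/p, so the condition is σ_p/p ≤ 0.20, i.e. p ≥ σ_p/0.20.
p_min = 1.7/0.20 = 8.5 mas = 0.0085 arcsec.
d_max = 1/p_min = 1/0.0085 = 117.65 pc.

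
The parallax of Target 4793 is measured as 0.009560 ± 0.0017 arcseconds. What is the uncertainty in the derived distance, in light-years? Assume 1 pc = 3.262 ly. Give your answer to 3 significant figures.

d = 1/p, so σ_d = σ_p / p².
σ_d = 0.00170 / (0.009560)² = 0.00170 / 0.000091394 = 18.601 pc = 18.601 × 3.262 ly = 60.676 ly.

60.7 ly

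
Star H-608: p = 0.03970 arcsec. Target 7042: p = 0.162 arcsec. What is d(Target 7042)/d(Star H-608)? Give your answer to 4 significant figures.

0.2451

Since d = 1/p, d_B/d_A = p_A/p_B.
= 0.03970 / 0.162 = 0.24506.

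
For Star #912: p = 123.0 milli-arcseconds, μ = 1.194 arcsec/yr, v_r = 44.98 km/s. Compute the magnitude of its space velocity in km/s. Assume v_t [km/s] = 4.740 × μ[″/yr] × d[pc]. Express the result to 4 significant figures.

64.35 km/s

d = 1/p = 1/0.1230″ = 8.1301 pc.
v_t = 4.740 μ d = 4.740 × 1.194 × 8.1301 = 46.013 km/s.
v = √(v_r² + v_t²) = √(44.98² + 46.013²) = √4140.4 = 64.346 km/s.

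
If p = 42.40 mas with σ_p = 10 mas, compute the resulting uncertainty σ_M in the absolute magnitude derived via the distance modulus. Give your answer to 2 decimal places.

σ_M = 0.51 mag

M = m − 5 log₁₀ d + 5 = m + 5 log₁₀ p + 5, so ∂M/∂p = 5/(p ln 10).
σ_M = (5/ln 10) · (σ_p/p) = 2.1715 × 10/42.40 = 2.1715 × 0.23585 = 0.51215.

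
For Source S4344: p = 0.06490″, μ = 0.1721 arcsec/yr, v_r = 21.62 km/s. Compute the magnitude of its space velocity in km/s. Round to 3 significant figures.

25.0 km/s

d = 1/p = 1/0.06490″ = 15.408 pc.
v_t = 4.740 μ d = 4.740 × 0.1721 × 15.408 = 12.569 km/s.
v = √(v_r² + v_t²) = √(21.62² + 12.569²) = √625.404 = 25.008 km/s.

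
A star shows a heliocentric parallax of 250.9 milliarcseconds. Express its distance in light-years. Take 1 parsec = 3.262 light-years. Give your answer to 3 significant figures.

13.0 light years

p = 250.9 milliarcseconds = 0.2509 arcsec.
d = 1/p = 1/0.2509 = 3.9857 pc.
In light-years: 3.9857 × 3.262 = 13.001 ly.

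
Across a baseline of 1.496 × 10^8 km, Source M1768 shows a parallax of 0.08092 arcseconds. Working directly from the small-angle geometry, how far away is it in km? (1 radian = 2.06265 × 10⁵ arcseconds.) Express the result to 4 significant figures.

3.813 × 10^14 km

θ = 0.08092″ = 0.08092/206265 = 3.9231 × 10^-7 rad.
d = B/θ = (1.496 × 10^8) / (3.9231 × 10^-7) = 3.8133 × 10^14 km.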